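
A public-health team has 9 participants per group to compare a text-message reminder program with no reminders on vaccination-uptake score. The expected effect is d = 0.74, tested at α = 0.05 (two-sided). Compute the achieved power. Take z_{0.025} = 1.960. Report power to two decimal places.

power ≈ 0.35

For two equal groups, power = Φ(d·√(n/2) − z_{α/2}).
d·√(n/2) = 0.74 × √(9/2) = 0.74 × 2.121 = 1.570.
z_β = 1.570 − 1.960 = -0.390.
Power = Φ(-0.390) = 0.348.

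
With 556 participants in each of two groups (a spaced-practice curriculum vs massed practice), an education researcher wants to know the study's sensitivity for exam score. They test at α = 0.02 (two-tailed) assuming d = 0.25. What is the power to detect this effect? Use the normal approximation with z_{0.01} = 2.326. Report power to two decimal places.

power ≈ 0.97

For two equal groups, power = Φ(d·√(n/2) − z_{α/2}).
d·√(n/2) = 0.25 × √(556/2) = 0.25 × 16.673 = 4.168.
z_β = 4.168 − 2.326 = 1.842.
Power = Φ(1.842) = 0.967.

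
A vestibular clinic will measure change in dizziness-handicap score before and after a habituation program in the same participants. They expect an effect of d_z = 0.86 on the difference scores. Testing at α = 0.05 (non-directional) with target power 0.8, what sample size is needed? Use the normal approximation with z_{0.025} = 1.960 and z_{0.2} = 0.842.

For a paired (one-sample on differences) test: n = ((z_{α/2} + z_β) / d)².
z_{α/2} + z_β = 1.960 + 0.842 = 2.802.
n = (2.802 / 0.86)² = 3.258² = 10.62.
Round up.

n = 11 pairs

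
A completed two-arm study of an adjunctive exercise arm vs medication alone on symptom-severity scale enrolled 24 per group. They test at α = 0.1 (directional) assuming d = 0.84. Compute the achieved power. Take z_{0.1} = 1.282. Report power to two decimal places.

power ≈ 0.95

For two equal groups, power = Φ(d·√(n/2) − z_{α}).
d·√(n/2) = 0.84 × √(24/2) = 0.84 × 3.464 = 2.910.
z_β = 2.910 − 1.282 = 1.628.
Power = Φ(1.628) = 0.948.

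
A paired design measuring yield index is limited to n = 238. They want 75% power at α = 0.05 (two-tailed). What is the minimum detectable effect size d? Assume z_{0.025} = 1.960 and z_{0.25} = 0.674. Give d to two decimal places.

For a single sample (or paired design) of n = 238: d_min = (z_{α/2} + z_β)/√n.
z-sum = 1.960 + 0.674 = 2.634.
d_min = 2.634 / √238 = 2.634 / 15.427 = 0.171.

d_min ≈ 0.17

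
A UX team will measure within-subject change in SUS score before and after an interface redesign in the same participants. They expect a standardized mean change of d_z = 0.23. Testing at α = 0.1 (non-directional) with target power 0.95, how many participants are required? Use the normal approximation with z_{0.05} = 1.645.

n = 205 pairs

For a paired (one-sample on differences) test: n = ((z_{α/2} + z_β) / d)².
z_{α/2} + z_β = 1.645 + 1.645 = 3.290.
n = (3.290 / 0.23)² = 14.304² = 204.61.
Round up.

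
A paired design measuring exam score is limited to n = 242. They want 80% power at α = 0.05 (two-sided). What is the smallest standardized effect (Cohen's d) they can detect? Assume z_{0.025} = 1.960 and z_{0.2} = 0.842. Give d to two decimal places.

For a single sample (or paired design) of n = 242: d_min = (z_{α/2} + z_β)/√n.
z-sum = 1.960 + 0.842 = 2.802.
d_min = 2.802 / √242 = 2.802 / 15.556 = 0.180.

d_min ≈ 0.18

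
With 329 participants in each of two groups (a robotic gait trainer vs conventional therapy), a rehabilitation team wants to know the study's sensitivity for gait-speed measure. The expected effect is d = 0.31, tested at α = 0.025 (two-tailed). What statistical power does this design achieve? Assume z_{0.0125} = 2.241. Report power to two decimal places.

power ≈ 0.96

For two equal groups, power = Φ(d·√(n/2) − z_{α/2}).
d·√(n/2) = 0.31 × √(329/2) = 0.31 × 12.826 = 3.976.
z_β = 3.976 − 2.241 = 1.735.
Power = Φ(1.735) = 0.959.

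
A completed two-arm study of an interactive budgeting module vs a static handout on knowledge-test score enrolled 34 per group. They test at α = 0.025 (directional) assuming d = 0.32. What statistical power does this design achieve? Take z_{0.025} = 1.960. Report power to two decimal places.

power ≈ 0.26

For two equal groups, power = Φ(d·√(n/2) − z_{α}).
d·√(n/2) = 0.32 × √(34/2) = 0.32 × 4.123 = 1.319.
z_β = 1.319 − 1.960 = -0.641.
Power = Φ(-0.641) = 0.261.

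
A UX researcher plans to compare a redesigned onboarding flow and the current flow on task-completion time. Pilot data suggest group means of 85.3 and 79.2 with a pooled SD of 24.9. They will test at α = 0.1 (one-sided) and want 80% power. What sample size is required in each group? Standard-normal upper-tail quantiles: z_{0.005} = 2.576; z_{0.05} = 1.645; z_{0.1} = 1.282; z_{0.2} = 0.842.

n = 151 per group

Cohen's d = |M₁ − M₂| / SD_pooled = |85.3 − 79.2| / 24.9 = 6.1 / 24.9 = 0.245.
For two independent groups with equal n: n = 2·((z_{α} + z_β) / d)².
z_{α} + z_β = 1.282 + 0.842 = 2.124.
n = 2 × (2.124 / 0.245)² = 2 × 8.669² = 2 × 75.16 = 150.3.
Round up to the next whole participant.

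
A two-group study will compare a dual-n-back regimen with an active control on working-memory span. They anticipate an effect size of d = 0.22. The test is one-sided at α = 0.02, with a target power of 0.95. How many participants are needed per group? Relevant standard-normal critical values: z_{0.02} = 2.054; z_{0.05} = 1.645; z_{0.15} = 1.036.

n = 566 per group

For two independent groups with equal n: n = 2·((z_{α} + z_β) / d)².
z_{α} + z_β = 2.054 + 1.645 = 3.699.
n = 2 × (3.699 / 0.22)² = 2 × 16.814² = 2 × 282.70 = 565.4.
Round up to the next whole participant.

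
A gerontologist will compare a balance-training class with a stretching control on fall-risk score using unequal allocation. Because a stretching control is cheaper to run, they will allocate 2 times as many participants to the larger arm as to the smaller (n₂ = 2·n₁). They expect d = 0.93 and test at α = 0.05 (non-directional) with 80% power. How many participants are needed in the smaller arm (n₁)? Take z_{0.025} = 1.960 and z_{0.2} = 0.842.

With allocation ratio k = n₂/n₁ = 2, Var(x̄₁−x̄₂) = σ²(1/n₁ + 1/(k·n₁)) = σ²·(k+1)/(k·n₁).
So n₁ = (1 + 1/k)·((z_{α/2} + z_β)/d)² = 1.500 × (2.802/0.93)².
n₁ = 1.500 × 9.08 = 13.6.
Round up: n₁ = 14, giving n₂ = 2 × 14 = 28.

n₁ = 14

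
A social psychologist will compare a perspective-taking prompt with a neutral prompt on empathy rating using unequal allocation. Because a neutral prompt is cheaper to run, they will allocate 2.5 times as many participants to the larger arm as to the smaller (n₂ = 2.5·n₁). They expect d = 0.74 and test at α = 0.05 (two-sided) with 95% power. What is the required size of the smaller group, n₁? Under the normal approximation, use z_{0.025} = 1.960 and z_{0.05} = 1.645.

n₁ = 34

With allocation ratio k = n₂/n₁ = 2.5, Var(x̄₁−x̄₂) = σ²(1/n₁ + 1/(k·n₁)) = σ²·(k+1)/(k·n₁).
So n₁ = (1 + 1/k)·((z_{α/2} + z_β)/d)² = 1.400 × (3.605/0.74)².
n₁ = 1.400 × 23.73 = 33.2.
Round up: n₁ = 34, giving n₂ = 2.5 × 34 = 85.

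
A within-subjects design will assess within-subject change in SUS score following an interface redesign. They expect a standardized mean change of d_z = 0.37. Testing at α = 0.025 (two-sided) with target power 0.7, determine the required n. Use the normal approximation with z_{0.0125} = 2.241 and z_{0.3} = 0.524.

n = 56 pairs

For a paired (one-sample on differences) test: n = ((z_{α/2} + z_β) / d)².
z_{α/2} + z_β = 2.241 + 0.524 = 2.765.
n = (2.765 / 0.37)² = 7.473² = 55.85.
Round up.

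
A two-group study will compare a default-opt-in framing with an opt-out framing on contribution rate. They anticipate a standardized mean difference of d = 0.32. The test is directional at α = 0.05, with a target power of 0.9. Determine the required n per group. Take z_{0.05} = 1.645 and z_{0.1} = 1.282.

n = 168 per group

For two independent groups with equal n: n = 2·((z_{α} + z_β) / d)².
z_{α} + z_β = 1.645 + 1.282 = 2.927.
n = 2 × (2.927 / 0.32)² = 2 × 9.147² = 2 × 83.67 = 167.3.
Round up to the next whole participant.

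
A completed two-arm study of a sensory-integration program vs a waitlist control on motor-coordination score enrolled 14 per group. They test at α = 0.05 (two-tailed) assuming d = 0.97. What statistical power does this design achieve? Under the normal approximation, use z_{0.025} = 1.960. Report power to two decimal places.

For two equal groups, power = Φ(d·√(n/2) − z_{α/2}).
d·√(n/2) = 0.97 × √(14/2) = 0.97 × 2.646 = 2.566.
z_β = 2.566 − 1.960 = 0.606.
Power = Φ(0.606) = 0.728.

power ≈ 0.73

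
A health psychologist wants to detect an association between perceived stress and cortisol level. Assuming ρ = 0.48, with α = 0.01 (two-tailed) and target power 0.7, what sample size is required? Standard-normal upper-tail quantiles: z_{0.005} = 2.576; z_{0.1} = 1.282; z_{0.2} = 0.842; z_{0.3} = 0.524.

Fisher's z: C = ½·ln((1+r)/(1−r)) = ½·ln(2.8462) = 0.5230.
n = ((z_{α/2} + z_β)/C)² + 3.
(2.576 + 0.524) / 0.5230 = 3.100 / 0.5230 = 5.927.
n = 5.927² + 3 = 35.13 + 3 = 38.1.
Round up.

n = 39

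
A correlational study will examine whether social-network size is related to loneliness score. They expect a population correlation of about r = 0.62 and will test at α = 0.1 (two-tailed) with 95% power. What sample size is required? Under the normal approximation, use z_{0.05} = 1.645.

Fisher's z: C = ½·ln((1+r)/(1−r)) = ½·ln(4.2632) = 0.7250.
n = ((z_{α/2} + z_β)/C)² + 3.
(1.645 + 1.645) / 0.7250 = 3.290 / 0.7250 = 4.538.
n = 4.538² + 3 = 20.59 + 3 = 23.6.
Round up.

n = 24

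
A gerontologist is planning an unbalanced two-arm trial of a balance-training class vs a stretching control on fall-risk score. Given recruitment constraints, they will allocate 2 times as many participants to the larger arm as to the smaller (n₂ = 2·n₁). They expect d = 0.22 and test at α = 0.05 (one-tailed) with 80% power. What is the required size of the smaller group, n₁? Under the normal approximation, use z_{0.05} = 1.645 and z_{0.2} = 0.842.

With allocation ratio k = n₂/n₁ = 2, Var(x̄₁−x̄₂) = σ²(1/n₁ + 1/(k·n₁)) = σ²·(k+1)/(k·n₁).
So n₁ = (1 + 1/k)·((z_{α} + z_β)/d)² = 1.500 × (2.487/0.22)².
n₁ = 1.500 × 127.79 = 191.7.
Round up: n₁ = 192, giving n₂ = 2 × 192 = 384.

n₁ = 192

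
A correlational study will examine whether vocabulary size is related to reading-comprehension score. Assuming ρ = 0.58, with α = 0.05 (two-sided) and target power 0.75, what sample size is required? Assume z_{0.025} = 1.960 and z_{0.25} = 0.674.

Fisher's z: C = ½·ln((1+r)/(1−r)) = ½·ln(3.7619) = 0.6625.
n = ((z_{α/2} + z_β)/C)² + 3.
(1.960 + 0.674) / 0.6625 = 2.634 / 0.6625 = 3.976.
n = 3.976² + 3 = 15.81 + 3 = 18.8.
Round up.

n = 19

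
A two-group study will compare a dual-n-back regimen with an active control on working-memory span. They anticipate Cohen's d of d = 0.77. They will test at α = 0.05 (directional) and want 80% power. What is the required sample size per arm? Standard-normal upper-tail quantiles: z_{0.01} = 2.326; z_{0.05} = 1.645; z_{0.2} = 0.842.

n = 21 per group

For two independent groups with equal n: n = 2·((z_{α} + z_β) / d)².
z_{α} + z_β = 1.645 + 0.842 = 2.487.
n = 2 × (2.487 / 0.77)² = 2 × 3.230² = 2 × 10.43 = 20.9.
Round up to the next whole participant.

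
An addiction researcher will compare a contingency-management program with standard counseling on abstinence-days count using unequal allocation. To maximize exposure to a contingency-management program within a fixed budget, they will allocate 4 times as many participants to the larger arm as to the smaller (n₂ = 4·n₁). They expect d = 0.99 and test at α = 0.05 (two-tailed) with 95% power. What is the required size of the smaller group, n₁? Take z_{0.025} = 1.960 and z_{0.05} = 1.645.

With allocation ratio k = n₂/n₁ = 4, Var(x̄₁−x̄₂) = σ²(1/n₁ + 1/(k·n₁)) = σ²·(k+1)/(k·n₁).
So n₁ = (1 + 1/k)·((z_{α/2} + z_β)/d)² = 1.250 × (3.605/0.99)².
n₁ = 1.250 × 13.26 = 16.6.
Round up: n₁ = 17, giving n₂ = 4 × 17 = 68.

n₁ = 17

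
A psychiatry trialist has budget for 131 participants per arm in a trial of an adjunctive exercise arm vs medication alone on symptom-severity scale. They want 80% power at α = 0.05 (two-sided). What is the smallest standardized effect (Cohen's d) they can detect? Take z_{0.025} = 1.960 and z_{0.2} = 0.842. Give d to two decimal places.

d_min ≈ 0.35

For two independent groups of n = 131 each: d_min = (z_{α/2} + z_β)·√(2/n).
z-sum = 1.960 + 0.842 = 2.802.
d_min = 2.802 × √(2/131) = 2.802 × 0.1236 = 0.346.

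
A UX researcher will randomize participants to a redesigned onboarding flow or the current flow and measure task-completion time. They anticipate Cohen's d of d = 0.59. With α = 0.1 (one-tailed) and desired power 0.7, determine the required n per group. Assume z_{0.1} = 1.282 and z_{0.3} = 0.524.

n = 19 per group

For two independent groups with equal n: n = 2·((z_{α} + z_β) / d)².
z_{α} + z_β = 1.282 + 0.524 = 1.806.
n = 2 × (1.806 / 0.59)² = 2 × 3.061² = 2 × 9.37 = 18.7.
Round up to the next whole participant.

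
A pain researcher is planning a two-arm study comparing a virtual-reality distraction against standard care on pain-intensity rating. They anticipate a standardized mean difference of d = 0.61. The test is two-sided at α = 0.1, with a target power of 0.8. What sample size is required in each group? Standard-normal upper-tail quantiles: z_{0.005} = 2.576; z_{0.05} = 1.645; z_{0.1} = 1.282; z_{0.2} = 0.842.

For two independent groups with equal n: n = 2·((z_{α/2} + z_β) / d)².
z_{α/2} + z_β = 1.645 + 0.842 = 2.487.
n = 2 × (2.487 / 0.61)² = 2 × 4.077² = 2 × 16.62 = 33.2.
Round up to the next whole participant.

n = 34 per group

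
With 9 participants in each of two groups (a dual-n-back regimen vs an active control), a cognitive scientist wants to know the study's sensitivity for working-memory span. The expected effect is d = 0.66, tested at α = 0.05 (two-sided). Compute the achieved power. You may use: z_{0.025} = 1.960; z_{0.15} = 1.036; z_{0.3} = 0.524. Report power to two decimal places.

power ≈ 0.29

For two equal groups, power = Φ(d·√(n/2) − z_{α/2}).
d·√(n/2) = 0.66 × √(9/2) = 0.66 × 2.121 = 1.400.
z_β = 1.400 − 1.960 = -0.560.
Power = Φ(-0.560) = 0.288.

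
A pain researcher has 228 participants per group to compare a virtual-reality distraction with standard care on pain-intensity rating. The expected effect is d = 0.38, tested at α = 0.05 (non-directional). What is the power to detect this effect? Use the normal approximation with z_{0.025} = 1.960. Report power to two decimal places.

power ≈ 0.98

For two equal groups, power = Φ(d·√(n/2) − z_{α/2}).
d·√(n/2) = 0.38 × √(228/2) = 0.38 × 10.677 = 4.057.
z_β = 4.057 − 1.960 = 2.097.
Power = Φ(2.097) = 0.982.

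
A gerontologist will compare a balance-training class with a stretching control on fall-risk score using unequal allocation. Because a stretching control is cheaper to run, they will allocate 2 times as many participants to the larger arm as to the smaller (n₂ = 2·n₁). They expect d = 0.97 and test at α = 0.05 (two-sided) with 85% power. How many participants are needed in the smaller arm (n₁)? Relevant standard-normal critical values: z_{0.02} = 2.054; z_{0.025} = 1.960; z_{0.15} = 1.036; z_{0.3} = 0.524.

With allocation ratio k = n₂/n₁ = 2, Var(x̄₁−x̄₂) = σ²(1/n₁ + 1/(k·n₁)) = σ²·(k+1)/(k·n₁).
So n₁ = (1 + 1/k)·((z_{α/2} + z_β)/d)² = 1.500 × (2.996/0.97)².
n₁ = 1.500 × 9.54 = 14.3.
Round up: n₁ = 15, giving n₂ = 2 × 15 = 30.

n₁ = 15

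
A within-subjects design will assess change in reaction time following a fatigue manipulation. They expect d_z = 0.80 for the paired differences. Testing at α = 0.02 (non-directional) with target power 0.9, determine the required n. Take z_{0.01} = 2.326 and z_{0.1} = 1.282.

n = 21 pairs

For a paired (one-sample on differences) test: n = ((z_{α/2} + z_β) / d)².
z_{α/2} + z_β = 2.326 + 1.282 = 3.608.
n = (3.608 / 0.80)² = 4.510² = 20.34.
Round up.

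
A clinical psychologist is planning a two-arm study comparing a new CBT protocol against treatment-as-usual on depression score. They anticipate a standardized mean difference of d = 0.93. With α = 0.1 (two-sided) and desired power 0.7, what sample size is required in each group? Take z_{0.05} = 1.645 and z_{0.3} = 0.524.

n = 11 per group

For two independent groups with equal n: n = 2·((z_{α/2} + z_β) / d)².
z_{α/2} + z_β = 1.645 + 0.524 = 2.169.
n = 2 × (2.169 / 0.93)² = 2 × 2.332² = 2 × 5.44 = 10.9.
Round up to the next whole participant.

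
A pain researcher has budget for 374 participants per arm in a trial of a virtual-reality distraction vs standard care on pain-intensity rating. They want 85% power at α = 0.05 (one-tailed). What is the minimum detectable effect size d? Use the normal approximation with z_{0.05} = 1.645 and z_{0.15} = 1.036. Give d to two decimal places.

For two independent groups of n = 374 each: d_min = (z_{α} + z_β)·√(2/n).
z-sum = 1.645 + 1.036 = 2.681.
d_min = 2.681 × √(2/374) = 2.681 × 0.0731 = 0.196.

d_min ≈ 0.20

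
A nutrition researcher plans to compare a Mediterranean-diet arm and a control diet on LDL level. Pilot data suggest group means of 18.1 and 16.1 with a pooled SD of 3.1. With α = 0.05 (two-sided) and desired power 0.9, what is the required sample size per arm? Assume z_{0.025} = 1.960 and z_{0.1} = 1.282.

n = 51 per group

Cohen's d = |M₁ − M₂| / SD_pooled = |18.1 − 16.1| / 3.1 = 2.0 / 3.1 = 0.645.
For two independent groups with equal n: n = 2·((z_{α/2} + z_β) / d)².
z_{α/2} + z_β = 1.960 + 1.282 = 3.242.
n = 2 × (3.242 / 0.645)² = 2 × 5.026² = 2 × 25.26 = 50.5.
Round up to the next whole participant.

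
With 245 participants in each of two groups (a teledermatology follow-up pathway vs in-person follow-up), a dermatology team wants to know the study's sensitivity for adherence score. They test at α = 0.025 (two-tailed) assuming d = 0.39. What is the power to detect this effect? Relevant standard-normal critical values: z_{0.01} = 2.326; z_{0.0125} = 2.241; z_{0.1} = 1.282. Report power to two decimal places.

For two equal groups, power = Φ(d·√(n/2) − z_{α/2}).
d·√(n/2) = 0.39 × √(245/2) = 0.39 × 11.068 = 4.317.
z_β = 4.317 − 2.241 = 2.076.
Power = Φ(2.076) = 0.981.

power ≈ 0.98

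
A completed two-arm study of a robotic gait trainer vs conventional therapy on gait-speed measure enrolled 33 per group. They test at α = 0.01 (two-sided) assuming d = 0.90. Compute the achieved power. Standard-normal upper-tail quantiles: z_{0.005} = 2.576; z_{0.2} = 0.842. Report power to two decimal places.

For two equal groups, power = Φ(d·√(n/2) − z_{α/2}).
d·√(n/2) = 0.90 × √(33/2) = 0.90 × 4.062 = 3.656.
z_β = 3.656 − 2.576 = 1.080.
Power = Φ(1.080) = 0.860.

power ≈ 0.86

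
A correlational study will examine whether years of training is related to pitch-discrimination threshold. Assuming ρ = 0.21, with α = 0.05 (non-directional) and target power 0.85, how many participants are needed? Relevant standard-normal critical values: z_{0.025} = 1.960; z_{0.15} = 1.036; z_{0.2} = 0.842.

n = 201

Fisher's z: C = ½·ln((1+r)/(1−r)) = ½·ln(1.5316) = 0.2132.
n = ((z_{α/2} + z_β)/C)² + 3.
(1.960 + 1.036) / 0.2132 = 2.996 / 0.2132 = 14.053.
n = 14.053² + 3 = 197.47 + 3 = 200.5.
Round up.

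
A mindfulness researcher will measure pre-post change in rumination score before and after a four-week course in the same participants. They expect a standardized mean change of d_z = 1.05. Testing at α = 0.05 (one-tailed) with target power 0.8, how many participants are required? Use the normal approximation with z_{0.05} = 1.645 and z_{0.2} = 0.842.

For a paired (one-sample on differences) test: n = ((z_{α} + z_β) / d)².
z_{α} + z_β = 1.645 + 0.842 = 2.487.
n = (2.487 / 1.05)² = 2.369² = 5.61.
Round up.

n = 6 pairs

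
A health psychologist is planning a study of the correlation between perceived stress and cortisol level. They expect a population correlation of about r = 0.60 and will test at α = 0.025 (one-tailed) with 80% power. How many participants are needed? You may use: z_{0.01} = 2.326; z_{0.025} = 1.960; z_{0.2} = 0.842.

Fisher's z: C = ½·ln((1+r)/(1−r)) = ½·ln(4.0000) = 0.6931.
n = ((z_{α} + z_β)/C)² + 3.
(1.960 + 0.842) / 0.6931 = 2.802 / 0.6931 = 4.043.
n = 4.043² + 3 = 16.34 + 3 = 19.3.
Round up.

n = 20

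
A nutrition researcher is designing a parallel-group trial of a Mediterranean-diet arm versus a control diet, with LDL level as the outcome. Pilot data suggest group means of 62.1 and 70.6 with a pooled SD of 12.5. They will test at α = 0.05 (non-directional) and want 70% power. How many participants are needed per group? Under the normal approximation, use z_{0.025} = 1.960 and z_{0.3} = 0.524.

Cohen's d = |M₁ − M₂| / SD_pooled = |62.1 − 70.6| / 12.5 = 8.5 / 12.5 = 0.680.
For two independent groups with equal n: n = 2·((z_{α/2} + z_β) / d)².
z_{α/2} + z_β = 1.960 + 0.524 = 2.484.
n = 2 × (2.484 / 0.680)² = 2 × 3.653² = 2 × 13.34 = 26.7.
Round up to the next whole participant.

n = 27 per group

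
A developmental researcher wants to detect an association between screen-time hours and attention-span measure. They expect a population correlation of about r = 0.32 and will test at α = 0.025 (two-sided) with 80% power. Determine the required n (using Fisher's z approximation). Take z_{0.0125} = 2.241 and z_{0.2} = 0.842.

Fisher's z: C = ½·ln((1+r)/(1−r)) = ½·ln(1.9412) = 0.3316.
n = ((z_{α/2} + z_β)/C)² + 3.
(2.241 + 0.842) / 0.3316 = 3.083 / 0.3316 = 9.297.
n = 9.297² + 3 = 86.44 + 3 = 89.4.
Round up.

n = 90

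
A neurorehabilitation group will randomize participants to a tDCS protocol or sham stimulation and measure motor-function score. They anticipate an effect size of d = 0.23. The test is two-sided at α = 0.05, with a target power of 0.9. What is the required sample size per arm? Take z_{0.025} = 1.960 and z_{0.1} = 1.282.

For two independent groups with equal n: n = 2·((z_{α/2} + z_β) / d)².
z_{α/2} + z_β = 1.960 + 1.282 = 3.242.
n = 2 × (3.242 / 0.23)² = 2 × 14.096² = 2 × 198.69 = 397.4.
Round up to the next whole participant.

n = 398 per group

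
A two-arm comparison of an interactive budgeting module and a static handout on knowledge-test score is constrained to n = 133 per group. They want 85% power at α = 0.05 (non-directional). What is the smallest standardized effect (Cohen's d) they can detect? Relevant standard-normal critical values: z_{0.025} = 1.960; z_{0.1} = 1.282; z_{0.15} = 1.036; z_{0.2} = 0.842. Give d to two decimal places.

d_min ≈ 0.37

For two independent groups of n = 133 each: d_min = (z_{α/2} + z_β)·√(2/n).
z-sum = 1.960 + 1.036 = 2.996.
d_min = 2.996 × √(2/133) = 2.996 × 0.1226 = 0.367.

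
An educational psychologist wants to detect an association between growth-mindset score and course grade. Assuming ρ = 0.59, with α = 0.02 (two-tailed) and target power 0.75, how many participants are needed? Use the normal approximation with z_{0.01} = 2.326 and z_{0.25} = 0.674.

n = 23

Fisher's z: C = ½·ln((1+r)/(1−r)) = ½·ln(3.8780) = 0.6777.
n = ((z_{α/2} + z_β)/C)² + 3.
(2.326 + 0.674) / 0.6777 = 3.000 / 0.6777 = 4.427.
n = 4.427² + 3 = 19.60 + 3 = 22.6.
Round up.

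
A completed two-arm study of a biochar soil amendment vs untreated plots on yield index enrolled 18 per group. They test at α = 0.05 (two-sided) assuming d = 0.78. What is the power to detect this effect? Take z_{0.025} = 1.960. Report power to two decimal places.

power ≈ 0.65

For two equal groups, power = Φ(d·√(n/2) − z_{α/2}).
d·√(n/2) = 0.78 × √(18/2) = 0.78 × 3.000 = 2.340.
z_β = 2.340 − 1.960 = 0.380.
Power = Φ(0.380) = 0.648.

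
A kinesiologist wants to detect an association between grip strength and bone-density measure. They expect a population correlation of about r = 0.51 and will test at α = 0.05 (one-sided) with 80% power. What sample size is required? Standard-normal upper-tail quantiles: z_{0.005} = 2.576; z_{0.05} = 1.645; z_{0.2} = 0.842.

n = 23

Fisher's z: C = ½·ln((1+r)/(1−r)) = ½·ln(3.0816) = 0.5627.
n = ((z_{α} + z_β)/C)² + 3.
(1.645 + 0.842) / 0.5627 = 2.487 / 0.5627 = 4.420.
n = 4.420² + 3 = 19.53 + 3 = 22.5.
Round up.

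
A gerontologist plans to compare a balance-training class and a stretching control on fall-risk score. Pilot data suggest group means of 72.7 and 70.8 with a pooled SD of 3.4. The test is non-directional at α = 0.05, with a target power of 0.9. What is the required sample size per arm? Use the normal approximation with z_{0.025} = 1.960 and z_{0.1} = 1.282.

Cohen's d = |M₁ − M₂| / SD_pooled = |72.7 − 70.8| / 3.4 = 1.9 / 3.4 = 0.559.
For two independent groups with equal n: n = 2·((z_{α/2} + z_β) / d)².
z_{α/2} + z_β = 1.960 + 1.282 = 3.242.
n = 2 × (3.242 / 0.559)² = 2 × 5.800² = 2 × 33.64 = 67.3.
Round up to the next whole participant.

n = 68 per group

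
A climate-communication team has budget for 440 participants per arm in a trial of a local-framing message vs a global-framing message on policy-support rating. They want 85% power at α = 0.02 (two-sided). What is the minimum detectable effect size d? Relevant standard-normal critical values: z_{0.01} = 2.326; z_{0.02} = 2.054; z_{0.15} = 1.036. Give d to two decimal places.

For two independent groups of n = 440 each: d_min = (z_{α/2} + z_β)·√(2/n).
z-sum = 2.326 + 1.036 = 3.362.
d_min = 3.362 × √(2/440) = 3.362 × 0.0674 = 0.227.

d_min ≈ 0.23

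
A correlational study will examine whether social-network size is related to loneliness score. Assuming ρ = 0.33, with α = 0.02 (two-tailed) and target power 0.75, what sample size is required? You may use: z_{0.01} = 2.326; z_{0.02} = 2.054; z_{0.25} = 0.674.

n = 80

Fisher's z: C = ½·ln((1+r)/(1−r)) = ½·ln(1.9851) = 0.3428.
n = ((z_{α/2} + z_β)/C)² + 3.
(2.326 + 0.674) / 0.3428 = 3.000 / 0.3428 = 8.751.
n = 8.751² + 3 = 76.59 + 3 = 79.6.
Round up.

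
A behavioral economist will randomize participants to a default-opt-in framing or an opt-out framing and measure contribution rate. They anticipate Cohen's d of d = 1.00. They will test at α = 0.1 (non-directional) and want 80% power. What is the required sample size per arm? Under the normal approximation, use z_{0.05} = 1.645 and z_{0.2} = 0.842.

For two independent groups with equal n: n = 2·((z_{α/2} + z_β) / d)².
z_{α/2} + z_β = 1.645 + 0.842 = 2.487.
n = 2 × (2.487 / 1.00)² = 2 × 2.487² = 2 × 6.19 = 12.4.
Round up to the next whole participant.

n = 13 per group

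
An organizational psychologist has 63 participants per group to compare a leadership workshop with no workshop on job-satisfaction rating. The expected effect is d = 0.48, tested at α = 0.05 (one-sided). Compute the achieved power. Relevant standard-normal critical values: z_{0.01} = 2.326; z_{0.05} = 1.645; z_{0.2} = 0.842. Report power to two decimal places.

power ≈ 0.85

For two equal groups, power = Φ(d·√(n/2) − z_{α}).
d·√(n/2) = 0.48 × √(63/2) = 0.48 × 5.612 = 2.694.
z_β = 2.694 − 1.645 = 1.049.
Power = Φ(1.049) = 0.853.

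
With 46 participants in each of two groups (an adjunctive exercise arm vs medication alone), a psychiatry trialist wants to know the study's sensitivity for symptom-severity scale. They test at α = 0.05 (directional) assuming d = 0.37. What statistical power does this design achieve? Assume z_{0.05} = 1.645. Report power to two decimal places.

power ≈ 0.55

For two equal groups, power = Φ(d·√(n/2) − z_{α}).
d·√(n/2) = 0.37 × √(46/2) = 0.37 × 4.796 = 1.774.
z_β = 1.774 − 1.645 = 0.129.
Power = Φ(0.129) = 0.552.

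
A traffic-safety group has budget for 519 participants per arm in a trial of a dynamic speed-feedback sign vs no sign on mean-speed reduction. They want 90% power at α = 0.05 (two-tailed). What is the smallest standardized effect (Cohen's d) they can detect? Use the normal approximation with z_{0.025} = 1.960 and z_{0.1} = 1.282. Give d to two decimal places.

For two independent groups of n = 519 each: d_min = (z_{α/2} + z_β)·√(2/n).
z-sum = 1.960 + 1.282 = 3.242.
d_min = 3.242 × √(2/519) = 3.242 × 0.0621 = 0.201.

d_min ≈ 0.20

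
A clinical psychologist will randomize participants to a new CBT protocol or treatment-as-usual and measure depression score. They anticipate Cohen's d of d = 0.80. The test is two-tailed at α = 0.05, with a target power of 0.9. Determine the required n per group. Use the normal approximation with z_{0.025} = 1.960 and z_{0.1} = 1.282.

For two independent groups with equal n: n = 2·((z_{α/2} + z_β) / d)².
z_{α/2} + z_β = 1.960 + 1.282 = 3.242.
n = 2 × (3.242 / 0.80)² = 2 × 4.052² = 2 × 16.42 = 32.8.
Round up to the next whole participant.

n = 33 per group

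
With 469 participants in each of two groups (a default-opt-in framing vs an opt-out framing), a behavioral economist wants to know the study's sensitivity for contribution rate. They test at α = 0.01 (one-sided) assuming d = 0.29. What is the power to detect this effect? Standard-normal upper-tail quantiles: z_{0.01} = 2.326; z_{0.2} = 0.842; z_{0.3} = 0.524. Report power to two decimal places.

power ≈ 0.98

For two equal groups, power = Φ(d·√(n/2) − z_{α}).
d·√(n/2) = 0.29 × √(469/2) = 0.29 × 15.313 = 4.441.
z_β = 4.441 − 2.326 = 2.115.
Power = Φ(2.115) = 0.983.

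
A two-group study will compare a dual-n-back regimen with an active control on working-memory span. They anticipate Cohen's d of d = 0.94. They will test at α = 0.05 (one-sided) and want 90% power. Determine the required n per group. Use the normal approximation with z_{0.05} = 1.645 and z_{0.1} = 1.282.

n = 20 per group

For two independent groups with equal n: n = 2·((z_{α} + z_β) / d)².
z_{α} + z_β = 1.645 + 1.282 = 2.927.
n = 2 × (2.927 / 0.94)² = 2 × 3.114² = 2 × 9.70 = 19.4.
Round up to the next whole participant.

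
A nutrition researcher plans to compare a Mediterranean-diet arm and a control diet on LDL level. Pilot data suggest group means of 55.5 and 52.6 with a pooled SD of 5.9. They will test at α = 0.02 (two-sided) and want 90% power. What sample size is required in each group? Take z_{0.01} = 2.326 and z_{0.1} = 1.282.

n = 108 per group

Cohen's d = |M₁ − M₂| / SD_pooled = |55.5 − 52.6| / 5.9 = 2.9 / 5.9 = 0.492.
For two independent groups with equal n: n = 2·((z_{α/2} + z_β) / d)².
z_{α/2} + z_β = 2.326 + 1.282 = 3.608.
n = 2 × (3.608 / 0.492)² = 2 × 7.333² = 2 × 53.78 = 107.6.
Round up to the next whole participant.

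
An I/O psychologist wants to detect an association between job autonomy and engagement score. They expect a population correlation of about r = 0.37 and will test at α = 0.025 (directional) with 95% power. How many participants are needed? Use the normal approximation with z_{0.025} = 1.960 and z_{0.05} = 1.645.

n = 90

Fisher's z: C = ½·ln((1+r)/(1−r)) = ½·ln(2.1746) = 0.3884.
n = ((z_{α} + z_β)/C)² + 3.
(1.960 + 1.645) / 0.3884 = 3.605 / 0.3884 = 9.282.
n = 9.282² + 3 = 86.15 + 3 = 89.1.
Round up.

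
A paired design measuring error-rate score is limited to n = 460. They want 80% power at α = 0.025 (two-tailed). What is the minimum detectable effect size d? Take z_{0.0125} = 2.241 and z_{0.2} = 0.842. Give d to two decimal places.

For a single sample (or paired design) of n = 460: d_min = (z_{α/2} + z_β)/√n.
z-sum = 2.241 + 0.842 = 3.083.
d_min = 3.083 / √460 = 3.083 / 21.448 = 0.144.

d_min ≈ 0.14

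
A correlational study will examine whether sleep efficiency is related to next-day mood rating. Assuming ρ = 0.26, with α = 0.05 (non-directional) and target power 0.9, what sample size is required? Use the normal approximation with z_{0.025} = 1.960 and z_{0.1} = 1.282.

Fisher's z: C = ½·ln((1+r)/(1−r)) = ½·ln(1.7027) = 0.2661.
n = ((z_{α/2} + z_β)/C)² + 3.
(1.960 + 1.282) / 0.2661 = 3.242 / 0.2661 = 12.183.
n = 12.183² + 3 = 148.43 + 3 = 151.4.
Round up.

n = 152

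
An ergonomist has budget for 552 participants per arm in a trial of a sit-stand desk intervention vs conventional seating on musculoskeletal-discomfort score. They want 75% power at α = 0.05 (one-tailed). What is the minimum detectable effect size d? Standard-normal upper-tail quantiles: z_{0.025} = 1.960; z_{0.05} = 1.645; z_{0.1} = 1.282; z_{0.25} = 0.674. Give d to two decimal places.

d_min ≈ 0.14

For two independent groups of n = 552 each: d_min = (z_{α} + z_β)·√(2/n).
z-sum = 1.645 + 0.674 = 2.319.
d_min = 2.319 × √(2/552) = 2.319 × 0.0602 = 0.140.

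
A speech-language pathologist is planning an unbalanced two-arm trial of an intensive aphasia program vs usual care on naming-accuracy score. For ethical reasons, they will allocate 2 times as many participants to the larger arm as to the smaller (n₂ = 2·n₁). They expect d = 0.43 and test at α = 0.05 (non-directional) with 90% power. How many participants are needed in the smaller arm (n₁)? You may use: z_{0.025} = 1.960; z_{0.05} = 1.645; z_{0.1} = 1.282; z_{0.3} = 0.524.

n₁ = 86

With allocation ratio k = n₂/n₁ = 2, Var(x̄₁−x̄₂) = σ²(1/n₁ + 1/(k·n₁)) = σ²·(k+1)/(k·n₁).
So n₁ = (1 + 1/k)·((z_{α/2} + z_β)/d)² = 1.500 × (3.242/0.43)².
n₁ = 1.500 × 56.84 = 85.3.
Round up: n₁ = 86, giving n₂ = 2 × 86 = 172.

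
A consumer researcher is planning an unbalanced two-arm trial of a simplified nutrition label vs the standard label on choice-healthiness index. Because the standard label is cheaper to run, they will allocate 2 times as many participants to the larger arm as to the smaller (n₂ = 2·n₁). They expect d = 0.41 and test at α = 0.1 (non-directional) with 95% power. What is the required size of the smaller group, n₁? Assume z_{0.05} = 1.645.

n₁ = 97

With allocation ratio k = n₂/n₁ = 2, Var(x̄₁−x̄₂) = σ²(1/n₁ + 1/(k·n₁)) = σ²·(k+1)/(k·n₁).
So n₁ = (1 + 1/k)·((z_{α/2} + z_β)/d)² = 1.500 × (3.290/0.41)².
n₁ = 1.500 × 64.39 = 96.6.
Round up: n₁ = 97, giving n₂ = 2 × 97 = 194.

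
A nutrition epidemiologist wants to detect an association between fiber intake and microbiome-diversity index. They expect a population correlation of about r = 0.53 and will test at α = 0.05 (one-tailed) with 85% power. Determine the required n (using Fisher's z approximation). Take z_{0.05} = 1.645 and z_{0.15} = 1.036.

n = 24

Fisher's z: C = ½·ln((1+r)/(1−r)) = ½·ln(3.2553) = 0.5901.
n = ((z_{α} + z_β)/C)² + 3.
(1.645 + 1.036) / 0.5901 = 2.681 / 0.5901 = 4.543.
n = 4.543² + 3 = 20.64 + 3 = 23.6.
Round up.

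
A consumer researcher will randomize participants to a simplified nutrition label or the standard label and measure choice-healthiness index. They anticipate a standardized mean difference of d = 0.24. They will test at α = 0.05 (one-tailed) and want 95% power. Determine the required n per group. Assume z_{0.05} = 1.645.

n = 376 per group

For two independent groups with equal n: n = 2·((z_{α} + z_β) / d)².
z_{α} + z_β = 1.645 + 1.645 = 3.290.
n = 2 × (3.290 / 0.24)² = 2 × 13.708² = 2 × 187.92 = 375.8.
Round up to the next whole participant.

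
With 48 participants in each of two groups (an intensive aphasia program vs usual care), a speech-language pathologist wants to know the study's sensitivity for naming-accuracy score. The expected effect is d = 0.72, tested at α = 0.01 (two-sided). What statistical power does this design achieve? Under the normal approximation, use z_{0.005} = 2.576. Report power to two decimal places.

For two equal groups, power = Φ(d·√(n/2) − z_{α/2}).
d·√(n/2) = 0.72 × √(48/2) = 0.72 × 4.899 = 3.527.
z_β = 3.527 − 2.576 = 0.951.
Power = Φ(0.951) = 0.829.

power ≈ 0.83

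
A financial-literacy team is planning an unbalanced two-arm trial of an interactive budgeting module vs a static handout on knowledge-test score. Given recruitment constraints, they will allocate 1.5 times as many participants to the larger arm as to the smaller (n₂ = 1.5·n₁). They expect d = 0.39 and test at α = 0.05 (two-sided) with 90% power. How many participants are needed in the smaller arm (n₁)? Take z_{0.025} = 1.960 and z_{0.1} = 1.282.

n₁ = 116

With allocation ratio k = n₂/n₁ = 1.5, Var(x̄₁−x̄₂) = σ²(1/n₁ + 1/(k·n₁)) = σ²·(k+1)/(k·n₁).
So n₁ = (1 + 1/k)·((z_{α/2} + z_β)/d)² = 1.667 × (3.242/0.39)².
n₁ = 1.667 × 69.10 = 115.2.
Round up: n₁ = 116, giving n₂ = 1.5 × 116 = 174.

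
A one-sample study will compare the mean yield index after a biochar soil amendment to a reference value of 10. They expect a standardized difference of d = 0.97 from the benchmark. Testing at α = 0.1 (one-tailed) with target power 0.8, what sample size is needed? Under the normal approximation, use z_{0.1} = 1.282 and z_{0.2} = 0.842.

For a one-sample test: n = ((z_{α} + z_β) / d)².
z_{α} + z_β = 1.282 + 0.842 = 2.124.
n = (2.124 / 0.97)² = 2.190² = 4.79.
Round up.

n = 5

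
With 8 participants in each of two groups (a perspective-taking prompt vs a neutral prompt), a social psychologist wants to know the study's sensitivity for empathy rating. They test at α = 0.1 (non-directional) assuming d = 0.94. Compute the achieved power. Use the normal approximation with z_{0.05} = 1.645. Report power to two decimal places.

power ≈ 0.59

For two equal groups, power = Φ(d·√(n/2) − z_{α/2}).
d·√(n/2) = 0.94 × √(8/2) = 0.94 × 2.000 = 1.880.
z_β = 1.880 − 1.645 = 0.235.
Power = Φ(0.235) = 0.593.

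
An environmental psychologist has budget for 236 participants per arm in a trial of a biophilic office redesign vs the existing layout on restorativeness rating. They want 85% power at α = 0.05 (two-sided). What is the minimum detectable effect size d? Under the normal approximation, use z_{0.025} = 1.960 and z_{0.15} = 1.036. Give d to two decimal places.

d_min ≈ 0.28

For two independent groups of n = 236 each: d_min = (z_{α/2} + z_β)·√(2/n).
z-sum = 1.960 + 1.036 = 2.996.
d_min = 2.996 × √(2/236) = 2.996 × 0.0921 = 0.276.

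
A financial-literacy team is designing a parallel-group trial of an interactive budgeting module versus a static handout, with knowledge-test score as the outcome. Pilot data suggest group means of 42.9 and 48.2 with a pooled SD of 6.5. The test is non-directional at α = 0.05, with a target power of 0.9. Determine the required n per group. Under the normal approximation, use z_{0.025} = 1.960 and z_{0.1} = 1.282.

n = 32 per group

Cohen's d = |M₁ − M₂| / SD_pooled = |42.9 − 48.2| / 6.5 = 5.3 / 6.5 = 0.815.
For two independent groups with equal n: n = 2·((z_{α/2} + z_β) / d)².
z_{α/2} + z_β = 1.960 + 1.282 = 3.242.
n = 2 × (3.242 / 0.815)² = 2 × 3.978² = 2 × 15.82 = 31.6.
Round up to the next whole participant.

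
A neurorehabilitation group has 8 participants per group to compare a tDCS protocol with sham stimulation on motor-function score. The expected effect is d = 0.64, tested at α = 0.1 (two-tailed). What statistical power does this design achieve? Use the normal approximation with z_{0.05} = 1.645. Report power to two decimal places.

For two equal groups, power = Φ(d·√(n/2) − z_{α/2}).
d·√(n/2) = 0.64 × √(8/2) = 0.64 × 2.000 = 1.280.
z_β = 1.280 − 1.645 = -0.365.
Power = Φ(-0.365) = 0.358.

power ≈ 0.36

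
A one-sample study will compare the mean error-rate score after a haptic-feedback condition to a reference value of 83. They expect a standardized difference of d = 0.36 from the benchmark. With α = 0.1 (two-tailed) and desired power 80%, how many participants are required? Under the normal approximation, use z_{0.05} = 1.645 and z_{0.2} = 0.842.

For a one-sample test: n = ((z_{α/2} + z_β) / d)².
z_{α/2} + z_β = 1.645 + 0.842 = 2.487.
n = (2.487 / 0.36)² = 6.908² = 47.73.
Round up.

n = 48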